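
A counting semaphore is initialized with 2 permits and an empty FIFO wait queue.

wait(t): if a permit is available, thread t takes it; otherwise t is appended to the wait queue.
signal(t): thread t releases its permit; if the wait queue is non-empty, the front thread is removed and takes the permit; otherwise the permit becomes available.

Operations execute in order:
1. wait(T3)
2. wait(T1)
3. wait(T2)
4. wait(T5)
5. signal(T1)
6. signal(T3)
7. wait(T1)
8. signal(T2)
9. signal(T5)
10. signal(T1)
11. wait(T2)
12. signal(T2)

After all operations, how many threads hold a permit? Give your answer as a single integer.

Step 1: wait(T3) -> count=1 queue=[] holders={T3}
Step 2: wait(T1) -> count=0 queue=[] holders={T1,T3}
Step 3: wait(T2) -> count=0 queue=[T2] holders={T1,T3}
Step 4: wait(T5) -> count=0 queue=[T2,T5] holders={T1,T3}
Step 5: signal(T1) -> count=0 queue=[T5] holders={T2,T3}
Step 6: signal(T3) -> count=0 queue=[] holders={T2,T5}
Step 7: wait(T1) -> count=0 queue=[T1] holders={T2,T5}
Step 8: signal(T2) -> count=0 queue=[] holders={T1,T5}
Step 9: signal(T5) -> count=1 queue=[] holders={T1}
Step 10: signal(T1) -> count=2 queue=[] holders={none}
Step 11: wait(T2) -> count=1 queue=[] holders={T2}
Step 12: signal(T2) -> count=2 queue=[] holders={none}
Final holders: {none} -> 0 thread(s)

Answer: 0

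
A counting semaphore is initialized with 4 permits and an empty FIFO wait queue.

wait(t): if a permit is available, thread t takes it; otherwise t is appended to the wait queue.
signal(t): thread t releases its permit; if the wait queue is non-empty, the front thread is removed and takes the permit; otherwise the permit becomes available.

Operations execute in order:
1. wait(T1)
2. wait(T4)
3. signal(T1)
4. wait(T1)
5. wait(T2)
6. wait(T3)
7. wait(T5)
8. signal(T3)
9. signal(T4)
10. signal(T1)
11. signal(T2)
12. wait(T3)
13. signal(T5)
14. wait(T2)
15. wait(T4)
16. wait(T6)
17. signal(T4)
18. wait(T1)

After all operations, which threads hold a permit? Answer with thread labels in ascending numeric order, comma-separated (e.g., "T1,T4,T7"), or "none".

Answer: T1,T2,T3,T6

Derivation:
Step 1: wait(T1) -> count=3 queue=[] holders={T1}
Step 2: wait(T4) -> count=2 queue=[] holders={T1,T4}
Step 3: signal(T1) -> count=3 queue=[] holders={T4}
Step 4: wait(T1) -> count=2 queue=[] holders={T1,T4}
Step 5: wait(T2) -> count=1 queue=[] holders={T1,T2,T4}
Step 6: wait(T3) -> count=0 queue=[] holders={T1,T2,T3,T4}
Step 7: wait(T5) -> count=0 queue=[T5] holders={T1,T2,T3,T4}
Step 8: signal(T3) -> count=0 queue=[] holders={T1,T2,T4,T5}
Step 9: signal(T4) -> count=1 queue=[] holders={T1,T2,T5}
Step 10: signal(T1) -> count=2 queue=[] holders={T2,T5}
Step 11: signal(T2) -> count=3 queue=[] holders={T5}
Step 12: wait(T3) -> count=2 queue=[] holders={T3,T5}
Step 13: signal(T5) -> count=3 queue=[] holders={T3}
Step 14: wait(T2) -> count=2 queue=[] holders={T2,T3}
Step 15: wait(T4) -> count=1 queue=[] holders={T2,T3,T4}
Step 16: wait(T6) -> count=0 queue=[] holders={T2,T3,T4,T6}
Step 17: signal(T4) -> count=1 queue=[] holders={T2,T3,T6}
Step 18: wait(T1) -> count=0 queue=[] holders={T1,T2,T3,T6}
Final holders: T1,T2,T3,T6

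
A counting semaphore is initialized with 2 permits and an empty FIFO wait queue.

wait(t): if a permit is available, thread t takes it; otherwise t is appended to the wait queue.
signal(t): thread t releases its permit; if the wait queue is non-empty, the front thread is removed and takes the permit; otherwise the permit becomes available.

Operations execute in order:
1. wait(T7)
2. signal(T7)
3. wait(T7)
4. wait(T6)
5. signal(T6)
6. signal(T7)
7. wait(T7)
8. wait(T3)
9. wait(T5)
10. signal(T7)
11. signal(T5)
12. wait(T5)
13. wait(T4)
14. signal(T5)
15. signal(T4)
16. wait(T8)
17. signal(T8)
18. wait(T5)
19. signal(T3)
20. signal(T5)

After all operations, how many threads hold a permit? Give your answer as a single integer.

Answer: 0

Derivation:
Step 1: wait(T7) -> count=1 queue=[] holders={T7}
Step 2: signal(T7) -> count=2 queue=[] holders={none}
Step 3: wait(T7) -> count=1 queue=[] holders={T7}
Step 4: wait(T6) -> count=0 queue=[] holders={T6,T7}
Step 5: signal(T6) -> count=1 queue=[] holders={T7}
Step 6: signal(T7) -> count=2 queue=[] holders={none}
Step 7: wait(T7) -> count=1 queue=[] holders={T7}
Step 8: wait(T3) -> count=0 queue=[] holders={T3,T7}
Step 9: wait(T5) -> count=0 queue=[T5] holders={T3,T7}
Step 10: signal(T7) -> count=0 queue=[] holders={T3,T5}
Step 11: signal(T5) -> count=1 queue=[] holders={T3}
Step 12: wait(T5) -> count=0 queue=[] holders={T3,T5}
Step 13: wait(T4) -> count=0 queue=[T4] holders={T3,T5}
Step 14: signal(T5) -> count=0 queue=[] holders={T3,T4}
Step 15: signal(T4) -> count=1 queue=[] holders={T3}
Step 16: wait(T8) -> count=0 queue=[] holders={T3,T8}
Step 17: signal(T8) -> count=1 queue=[] holders={T3}
Step 18: wait(T5) -> count=0 queue=[] holders={T3,T5}
Step 19: signal(T3) -> count=1 queue=[] holders={T5}
Step 20: signal(T5) -> count=2 queue=[] holders={none}
Final holders: {none} -> 0 thread(s)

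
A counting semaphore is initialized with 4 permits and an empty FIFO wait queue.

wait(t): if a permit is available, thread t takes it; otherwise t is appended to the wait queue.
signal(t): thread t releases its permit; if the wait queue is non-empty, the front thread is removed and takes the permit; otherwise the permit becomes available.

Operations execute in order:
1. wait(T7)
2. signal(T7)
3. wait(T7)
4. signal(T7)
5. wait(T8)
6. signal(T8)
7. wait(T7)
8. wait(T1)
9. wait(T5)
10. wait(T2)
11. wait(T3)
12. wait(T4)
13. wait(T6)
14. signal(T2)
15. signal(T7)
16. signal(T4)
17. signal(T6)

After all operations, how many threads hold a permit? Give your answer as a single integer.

Step 1: wait(T7) -> count=3 queue=[] holders={T7}
Step 2: signal(T7) -> count=4 queue=[] holders={none}
Step 3: wait(T7) -> count=3 queue=[] holders={T7}
Step 4: signal(T7) -> count=4 queue=[] holders={none}
Step 5: wait(T8) -> count=3 queue=[] holders={T8}
Step 6: signal(T8) -> count=4 queue=[] holders={none}
Step 7: wait(T7) -> count=3 queue=[] holders={T7}
Step 8: wait(T1) -> count=2 queue=[] holders={T1,T7}
Step 9: wait(T5) -> count=1 queue=[] holders={T1,T5,T7}
Step 10: wait(T2) -> count=0 queue=[] holders={T1,T2,T5,T7}
Step 11: wait(T3) -> count=0 queue=[T3] holders={T1,T2,T5,T7}
Step 12: wait(T4) -> count=0 queue=[T3,T4] holders={T1,T2,T5,T7}
Step 13: wait(T6) -> count=0 queue=[T3,T4,T6] holders={T1,T2,T5,T7}
Step 14: signal(T2) -> count=0 queue=[T4,T6] holders={T1,T3,T5,T7}
Step 15: signal(T7) -> count=0 queue=[T6] holders={T1,T3,T4,T5}
Step 16: signal(T4) -> count=0 queue=[] holders={T1,T3,T5,T6}
Step 17: signal(T6) -> count=1 queue=[] holders={T1,T3,T5}
Final holders: {T1,T3,T5} -> 3 thread(s)

Answer: 3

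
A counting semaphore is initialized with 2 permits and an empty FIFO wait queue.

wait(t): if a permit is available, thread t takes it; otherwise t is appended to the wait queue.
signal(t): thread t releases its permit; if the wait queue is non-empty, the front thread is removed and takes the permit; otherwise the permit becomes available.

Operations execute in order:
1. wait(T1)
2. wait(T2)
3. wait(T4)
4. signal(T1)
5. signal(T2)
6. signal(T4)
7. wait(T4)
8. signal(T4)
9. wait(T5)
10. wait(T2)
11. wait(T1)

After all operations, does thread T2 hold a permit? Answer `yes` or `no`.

Answer: yes

Derivation:
Step 1: wait(T1) -> count=1 queue=[] holders={T1}
Step 2: wait(T2) -> count=0 queue=[] holders={T1,T2}
Step 3: wait(T4) -> count=0 queue=[T4] holders={T1,T2}
Step 4: signal(T1) -> count=0 queue=[] holders={T2,T4}
Step 5: signal(T2) -> count=1 queue=[] holders={T4}
Step 6: signal(T4) -> count=2 queue=[] holders={none}
Step 7: wait(T4) -> count=1 queue=[] holders={T4}
Step 8: signal(T4) -> count=2 queue=[] holders={none}
Step 9: wait(T5) -> count=1 queue=[] holders={T5}
Step 10: wait(T2) -> count=0 queue=[] holders={T2,T5}
Step 11: wait(T1) -> count=0 queue=[T1] holders={T2,T5}
Final holders: {T2,T5} -> T2 in holders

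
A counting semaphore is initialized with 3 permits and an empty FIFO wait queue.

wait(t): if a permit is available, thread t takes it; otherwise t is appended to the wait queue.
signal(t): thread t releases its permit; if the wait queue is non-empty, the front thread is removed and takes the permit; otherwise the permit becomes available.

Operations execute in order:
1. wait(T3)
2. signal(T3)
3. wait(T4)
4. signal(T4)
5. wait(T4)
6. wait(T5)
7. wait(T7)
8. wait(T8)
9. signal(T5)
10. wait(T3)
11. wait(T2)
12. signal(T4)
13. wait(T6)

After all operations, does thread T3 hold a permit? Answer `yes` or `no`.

Answer: yes

Derivation:
Step 1: wait(T3) -> count=2 queue=[] holders={T3}
Step 2: signal(T3) -> count=3 queue=[] holders={none}
Step 3: wait(T4) -> count=2 queue=[] holders={T4}
Step 4: signal(T4) -> count=3 queue=[] holders={none}
Step 5: wait(T4) -> count=2 queue=[] holders={T4}
Step 6: wait(T5) -> count=1 queue=[] holders={T4,T5}
Step 7: wait(T7) -> count=0 queue=[] holders={T4,T5,T7}
Step 8: wait(T8) -> count=0 queue=[T8] holders={T4,T5,T7}
Step 9: signal(T5) -> count=0 queue=[] holders={T4,T7,T8}
Step 10: wait(T3) -> count=0 queue=[T3] holders={T4,T7,T8}
Step 11: wait(T2) -> count=0 queue=[T3,T2] holders={T4,T7,T8}
Step 12: signal(T4) -> count=0 queue=[T2] holders={T3,T7,T8}
Step 13: wait(T6) -> count=0 queue=[T2,T6] holders={T3,T7,T8}
Final holders: {T3,T7,T8} -> T3 in holders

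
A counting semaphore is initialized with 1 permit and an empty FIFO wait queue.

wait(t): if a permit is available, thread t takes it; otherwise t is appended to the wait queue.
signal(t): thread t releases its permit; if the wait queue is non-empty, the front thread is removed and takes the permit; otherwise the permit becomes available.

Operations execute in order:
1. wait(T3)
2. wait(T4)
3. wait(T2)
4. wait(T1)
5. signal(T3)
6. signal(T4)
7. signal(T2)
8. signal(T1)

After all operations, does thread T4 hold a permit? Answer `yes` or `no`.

Answer: no

Derivation:
Step 1: wait(T3) -> count=0 queue=[] holders={T3}
Step 2: wait(T4) -> count=0 queue=[T4] holders={T3}
Step 3: wait(T2) -> count=0 queue=[T4,T2] holders={T3}
Step 4: wait(T1) -> count=0 queue=[T4,T2,T1] holders={T3}
Step 5: signal(T3) -> count=0 queue=[T2,T1] holders={T4}
Step 6: signal(T4) -> count=0 queue=[T1] holders={T2}
Step 7: signal(T2) -> count=0 queue=[] holders={T1}
Step 8: signal(T1) -> count=1 queue=[] holders={none}
Final holders: {none} -> T4 not in holders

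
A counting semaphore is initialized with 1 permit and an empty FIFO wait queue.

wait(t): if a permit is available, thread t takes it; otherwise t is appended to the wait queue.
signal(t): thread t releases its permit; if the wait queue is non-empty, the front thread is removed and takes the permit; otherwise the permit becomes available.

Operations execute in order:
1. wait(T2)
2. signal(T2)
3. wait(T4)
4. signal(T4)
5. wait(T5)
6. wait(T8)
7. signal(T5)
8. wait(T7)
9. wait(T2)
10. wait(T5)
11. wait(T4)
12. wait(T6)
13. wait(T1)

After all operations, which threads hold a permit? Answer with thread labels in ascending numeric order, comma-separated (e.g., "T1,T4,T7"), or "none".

Step 1: wait(T2) -> count=0 queue=[] holders={T2}
Step 2: signal(T2) -> count=1 queue=[] holders={none}
Step 3: wait(T4) -> count=0 queue=[] holders={T4}
Step 4: signal(T4) -> count=1 queue=[] holders={none}
Step 5: wait(T5) -> count=0 queue=[] holders={T5}
Step 6: wait(T8) -> count=0 queue=[T8] holders={T5}
Step 7: signal(T5) -> count=0 queue=[] holders={T8}
Step 8: wait(T7) -> count=0 queue=[T7] holders={T8}
Step 9: wait(T2) -> count=0 queue=[T7,T2] holders={T8}
Step 10: wait(T5) -> count=0 queue=[T7,T2,T5] holders={T8}
Step 11: wait(T4) -> count=0 queue=[T7,T2,T5,T4] holders={T8}
Step 12: wait(T6) -> count=0 queue=[T7,T2,T5,T4,T6] holders={T8}
Step 13: wait(T1) -> count=0 queue=[T7,T2,T5,T4,T6,T1] holders={T8}
Final holders: T8

Answer: T8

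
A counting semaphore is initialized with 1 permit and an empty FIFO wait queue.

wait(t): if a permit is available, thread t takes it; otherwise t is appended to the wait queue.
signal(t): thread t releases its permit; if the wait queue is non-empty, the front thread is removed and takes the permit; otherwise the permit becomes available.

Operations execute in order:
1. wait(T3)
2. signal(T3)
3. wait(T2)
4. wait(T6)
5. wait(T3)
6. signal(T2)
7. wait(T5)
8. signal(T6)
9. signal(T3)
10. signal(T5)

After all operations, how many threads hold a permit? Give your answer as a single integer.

Answer: 0

Derivation:
Step 1: wait(T3) -> count=0 queue=[] holders={T3}
Step 2: signal(T3) -> count=1 queue=[] holders={none}
Step 3: wait(T2) -> count=0 queue=[] holders={T2}
Step 4: wait(T6) -> count=0 queue=[T6] holders={T2}
Step 5: wait(T3) -> count=0 queue=[T6,T3] holders={T2}
Step 6: signal(T2) -> count=0 queue=[T3] holders={T6}
Step 7: wait(T5) -> count=0 queue=[T3,T5] holders={T6}
Step 8: signal(T6) -> count=0 queue=[T5] holders={T3}
Step 9: signal(T3) -> count=0 queue=[] holders={T5}
Step 10: signal(T5) -> count=1 queue=[] holders={none}
Final holders: {none} -> 0 thread(s)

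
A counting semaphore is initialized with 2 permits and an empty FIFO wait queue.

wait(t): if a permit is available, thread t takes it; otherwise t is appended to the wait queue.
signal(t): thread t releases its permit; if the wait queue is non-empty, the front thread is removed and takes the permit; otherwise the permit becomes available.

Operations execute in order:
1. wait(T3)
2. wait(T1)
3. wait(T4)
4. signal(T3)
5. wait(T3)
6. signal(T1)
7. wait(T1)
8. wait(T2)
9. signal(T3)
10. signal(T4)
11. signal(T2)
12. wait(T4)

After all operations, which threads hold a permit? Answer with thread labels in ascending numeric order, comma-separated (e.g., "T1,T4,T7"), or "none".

Step 1: wait(T3) -> count=1 queue=[] holders={T3}
Step 2: wait(T1) -> count=0 queue=[] holders={T1,T3}
Step 3: wait(T4) -> count=0 queue=[T4] holders={T1,T3}
Step 4: signal(T3) -> count=0 queue=[] holders={T1,T4}
Step 5: wait(T3) -> count=0 queue=[T3] holders={T1,T4}
Step 6: signal(T1) -> count=0 queue=[] holders={T3,T4}
Step 7: wait(T1) -> count=0 queue=[T1] holders={T3,T4}
Step 8: wait(T2) -> count=0 queue=[T1,T2] holders={T3,T4}
Step 9: signal(T3) -> count=0 queue=[T2] holders={T1,T4}
Step 10: signal(T4) -> count=0 queue=[] holders={T1,T2}
Step 11: signal(T2) -> count=1 queue=[] holders={T1}
Step 12: wait(T4) -> count=0 queue=[] holders={T1,T4}
Final holders: T1,T4

Answer: T1,T4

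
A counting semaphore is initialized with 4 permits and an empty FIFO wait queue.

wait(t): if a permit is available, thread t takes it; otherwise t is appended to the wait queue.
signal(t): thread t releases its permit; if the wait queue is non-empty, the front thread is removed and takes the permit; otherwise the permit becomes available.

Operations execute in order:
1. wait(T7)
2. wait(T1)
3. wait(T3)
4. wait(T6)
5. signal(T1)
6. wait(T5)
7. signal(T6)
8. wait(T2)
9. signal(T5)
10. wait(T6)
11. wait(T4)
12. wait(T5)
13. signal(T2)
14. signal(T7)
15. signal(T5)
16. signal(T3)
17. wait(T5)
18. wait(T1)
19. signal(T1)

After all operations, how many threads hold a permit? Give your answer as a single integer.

Answer: 3

Derivation:
Step 1: wait(T7) -> count=3 queue=[] holders={T7}
Step 2: wait(T1) -> count=2 queue=[] holders={T1,T7}
Step 3: wait(T3) -> count=1 queue=[] holders={T1,T3,T7}
Step 4: wait(T6) -> count=0 queue=[] holders={T1,T3,T6,T7}
Step 5: signal(T1) -> count=1 queue=[] holders={T3,T6,T7}
Step 6: wait(T5) -> count=0 queue=[] holders={T3,T5,T6,T7}
Step 7: signal(T6) -> count=1 queue=[] holders={T3,T5,T7}
Step 8: wait(T2) -> count=0 queue=[] holders={T2,T3,T5,T7}
Step 9: signal(T5) -> count=1 queue=[] holders={T2,T3,T7}
Step 10: wait(T6) -> count=0 queue=[] holders={T2,T3,T6,T7}
Step 11: wait(T4) -> count=0 queue=[T4] holders={T2,T3,T6,T7}
Step 12: wait(T5) -> count=0 queue=[T4,T5] holders={T2,T3,T6,T7}
Step 13: signal(T2) -> count=0 queue=[T5] holders={T3,T4,T6,T7}
Step 14: signal(T7) -> count=0 queue=[] holders={T3,T4,T5,T6}
Step 15: signal(T5) -> count=1 queue=[] holders={T3,T4,T6}
Step 16: signal(T3) -> count=2 queue=[] holders={T4,T6}
Step 17: wait(T5) -> count=1 queue=[] holders={T4,T5,T6}
Step 18: wait(T1) -> count=0 queue=[] holders={T1,T4,T5,T6}
Step 19: signal(T1) -> count=1 queue=[] holders={T4,T5,T6}
Final holders: {T4,T5,T6} -> 3 thread(s)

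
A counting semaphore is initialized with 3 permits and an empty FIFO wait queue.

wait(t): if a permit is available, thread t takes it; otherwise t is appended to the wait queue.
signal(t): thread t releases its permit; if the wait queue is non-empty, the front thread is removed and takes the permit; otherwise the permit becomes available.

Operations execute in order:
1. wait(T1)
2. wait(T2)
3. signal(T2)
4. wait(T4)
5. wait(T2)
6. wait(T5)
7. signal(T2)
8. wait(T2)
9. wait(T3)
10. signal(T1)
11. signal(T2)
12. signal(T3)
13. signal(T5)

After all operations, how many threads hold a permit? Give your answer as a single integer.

Answer: 1

Derivation:
Step 1: wait(T1) -> count=2 queue=[] holders={T1}
Step 2: wait(T2) -> count=1 queue=[] holders={T1,T2}
Step 3: signal(T2) -> count=2 queue=[] holders={T1}
Step 4: wait(T4) -> count=1 queue=[] holders={T1,T4}
Step 5: wait(T2) -> count=0 queue=[] holders={T1,T2,T4}
Step 6: wait(T5) -> count=0 queue=[T5] holders={T1,T2,T4}
Step 7: signal(T2) -> count=0 queue=[] holders={T1,T4,T5}
Step 8: wait(T2) -> count=0 queue=[T2] holders={T1,T4,T5}
Step 9: wait(T3) -> count=0 queue=[T2,T3] holders={T1,T4,T5}
Step 10: signal(T1) -> count=0 queue=[T3] holders={T2,T4,T5}
Step 11: signal(T2) -> count=0 queue=[] holders={T3,T4,T5}
Step 12: signal(T3) -> count=1 queue=[] holders={T4,T5}
Step 13: signal(T5) -> count=2 queue=[] holders={T4}
Final holders: {T4} -> 1 thread(s)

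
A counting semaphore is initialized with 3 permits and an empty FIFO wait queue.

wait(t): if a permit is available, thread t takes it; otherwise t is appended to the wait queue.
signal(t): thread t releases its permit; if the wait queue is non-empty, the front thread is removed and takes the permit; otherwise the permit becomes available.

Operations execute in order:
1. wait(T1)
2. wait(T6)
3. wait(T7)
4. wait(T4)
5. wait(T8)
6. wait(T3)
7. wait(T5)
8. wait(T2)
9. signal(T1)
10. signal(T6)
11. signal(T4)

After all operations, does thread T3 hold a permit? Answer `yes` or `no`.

Answer: yes

Derivation:
Step 1: wait(T1) -> count=2 queue=[] holders={T1}
Step 2: wait(T6) -> count=1 queue=[] holders={T1,T6}
Step 3: wait(T7) -> count=0 queue=[] holders={T1,T6,T7}
Step 4: wait(T4) -> count=0 queue=[T4] holders={T1,T6,T7}
Step 5: wait(T8) -> count=0 queue=[T4,T8] holders={T1,T6,T7}
Step 6: wait(T3) -> count=0 queue=[T4,T8,T3] holders={T1,T6,T7}
Step 7: wait(T5) -> count=0 queue=[T4,T8,T3,T5] holders={T1,T6,T7}
Step 8: wait(T2) -> count=0 queue=[T4,T8,T3,T5,T2] holders={T1,T6,T7}
Step 9: signal(T1) -> count=0 queue=[T8,T3,T5,T2] holders={T4,T6,T7}
Step 10: signal(T6) -> count=0 queue=[T3,T5,T2] holders={T4,T7,T8}
Step 11: signal(T4) -> count=0 queue=[T5,T2] holders={T3,T7,T8}
Final holders: {T3,T7,T8} -> T3 in holders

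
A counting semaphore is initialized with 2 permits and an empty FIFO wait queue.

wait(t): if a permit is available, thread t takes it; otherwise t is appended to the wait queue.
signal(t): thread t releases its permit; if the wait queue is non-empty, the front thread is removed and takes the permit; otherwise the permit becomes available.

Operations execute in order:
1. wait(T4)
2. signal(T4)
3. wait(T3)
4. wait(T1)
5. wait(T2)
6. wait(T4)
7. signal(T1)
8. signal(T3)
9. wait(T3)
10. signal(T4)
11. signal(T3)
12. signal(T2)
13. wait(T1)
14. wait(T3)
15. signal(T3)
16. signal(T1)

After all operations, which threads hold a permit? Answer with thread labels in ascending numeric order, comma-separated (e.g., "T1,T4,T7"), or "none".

Answer: none

Derivation:
Step 1: wait(T4) -> count=1 queue=[] holders={T4}
Step 2: signal(T4) -> count=2 queue=[] holders={none}
Step 3: wait(T3) -> count=1 queue=[] holders={T3}
Step 4: wait(T1) -> count=0 queue=[] holders={T1,T3}
Step 5: wait(T2) -> count=0 queue=[T2] holders={T1,T3}
Step 6: wait(T4) -> count=0 queue=[T2,T4] holders={T1,T3}
Step 7: signal(T1) -> count=0 queue=[T4] holders={T2,T3}
Step 8: signal(T3) -> count=0 queue=[] holders={T2,T4}
Step 9: wait(T3) -> count=0 queue=[T3] holders={T2,T4}
Step 10: signal(T4) -> count=0 queue=[] holders={T2,T3}
Step 11: signal(T3) -> count=1 queue=[] holders={T2}
Step 12: signal(T2) -> count=2 queue=[] holders={none}
Step 13: wait(T1) -> count=1 queue=[] holders={T1}
Step 14: wait(T3) -> count=0 queue=[] holders={T1,T3}
Step 15: signal(T3) -> count=1 queue=[] holders={T1}
Step 16: signal(T1) -> count=2 queue=[] holders={none}
Final holders: none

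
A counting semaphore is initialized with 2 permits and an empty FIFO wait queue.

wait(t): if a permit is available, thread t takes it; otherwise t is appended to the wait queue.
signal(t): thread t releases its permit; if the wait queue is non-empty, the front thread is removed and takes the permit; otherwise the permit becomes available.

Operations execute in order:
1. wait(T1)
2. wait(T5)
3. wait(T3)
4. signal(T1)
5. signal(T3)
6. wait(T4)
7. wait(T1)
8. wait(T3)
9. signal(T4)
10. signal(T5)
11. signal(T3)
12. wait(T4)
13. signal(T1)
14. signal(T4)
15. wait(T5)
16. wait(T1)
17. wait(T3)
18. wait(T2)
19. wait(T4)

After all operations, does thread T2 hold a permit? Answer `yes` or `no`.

Step 1: wait(T1) -> count=1 queue=[] holders={T1}
Step 2: wait(T5) -> count=0 queue=[] holders={T1,T5}
Step 3: wait(T3) -> count=0 queue=[T3] holders={T1,T5}
Step 4: signal(T1) -> count=0 queue=[] holders={T3,T5}
Step 5: signal(T3) -> count=1 queue=[] holders={T5}
Step 6: wait(T4) -> count=0 queue=[] holders={T4,T5}
Step 7: wait(T1) -> count=0 queue=[T1] holders={T4,T5}
Step 8: wait(T3) -> count=0 queue=[T1,T3] holders={T4,T5}
Step 9: signal(T4) -> count=0 queue=[T3] holders={T1,T5}
Step 10: signal(T5) -> count=0 queue=[] holders={T1,T3}
Step 11: signal(T3) -> count=1 queue=[] holders={T1}
Step 12: wait(T4) -> count=0 queue=[] holders={T1,T4}
Step 13: signal(T1) -> count=1 queue=[] holders={T4}
Step 14: signal(T4) -> count=2 queue=[] holders={none}
Step 15: wait(T5) -> count=1 queue=[] holders={T5}
Step 16: wait(T1) -> count=0 queue=[] holders={T1,T5}
Step 17: wait(T3) -> count=0 queue=[T3] holders={T1,T5}
Step 18: wait(T2) -> count=0 queue=[T3,T2] holders={T1,T5}
Step 19: wait(T4) -> count=0 queue=[T3,T2,T4] holders={T1,T5}
Final holders: {T1,T5} -> T2 not in holders

Answer: no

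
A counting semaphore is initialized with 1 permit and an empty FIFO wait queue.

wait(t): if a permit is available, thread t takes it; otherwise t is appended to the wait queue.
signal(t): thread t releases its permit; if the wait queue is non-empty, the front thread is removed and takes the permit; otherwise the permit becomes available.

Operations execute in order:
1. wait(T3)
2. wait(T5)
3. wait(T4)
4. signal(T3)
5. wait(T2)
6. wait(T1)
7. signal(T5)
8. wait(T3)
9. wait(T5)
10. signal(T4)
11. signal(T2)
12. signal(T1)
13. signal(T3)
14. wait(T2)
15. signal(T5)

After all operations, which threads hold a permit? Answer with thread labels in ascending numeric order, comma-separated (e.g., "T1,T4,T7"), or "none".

Answer: T2

Derivation:
Step 1: wait(T3) -> count=0 queue=[] holders={T3}
Step 2: wait(T5) -> count=0 queue=[T5] holders={T3}
Step 3: wait(T4) -> count=0 queue=[T5,T4] holders={T3}
Step 4: signal(T3) -> count=0 queue=[T4] holders={T5}
Step 5: wait(T2) -> count=0 queue=[T4,T2] holders={T5}
Step 6: wait(T1) -> count=0 queue=[T4,T2,T1] holders={T5}
Step 7: signal(T5) -> count=0 queue=[T2,T1] holders={T4}
Step 8: wait(T3) -> count=0 queue=[T2,T1,T3] holders={T4}
Step 9: wait(T5) -> count=0 queue=[T2,T1,T3,T5] holders={T4}
Step 10: signal(T4) -> count=0 queue=[T1,T3,T5] holders={T2}
Step 11: signal(T2) -> count=0 queue=[T3,T5] holders={T1}
Step 12: signal(T1) -> count=0 queue=[T5] holders={T3}
Step 13: signal(T3) -> count=0 queue=[] holders={T5}
Step 14: wait(T2) -> count=0 queue=[T2] holders={T5}
Step 15: signal(T5) -> count=0 queue=[] holders={T2}
Final holders: T2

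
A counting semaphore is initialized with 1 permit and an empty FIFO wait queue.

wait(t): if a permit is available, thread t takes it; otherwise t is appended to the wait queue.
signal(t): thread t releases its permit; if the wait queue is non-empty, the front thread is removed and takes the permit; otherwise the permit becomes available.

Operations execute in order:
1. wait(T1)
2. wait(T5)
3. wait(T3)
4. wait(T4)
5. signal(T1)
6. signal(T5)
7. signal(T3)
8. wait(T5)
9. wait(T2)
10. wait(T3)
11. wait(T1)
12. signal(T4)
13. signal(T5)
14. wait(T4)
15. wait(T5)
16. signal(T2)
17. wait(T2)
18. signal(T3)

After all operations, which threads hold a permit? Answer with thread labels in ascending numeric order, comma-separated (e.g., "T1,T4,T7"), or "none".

Step 1: wait(T1) -> count=0 queue=[] holders={T1}
Step 2: wait(T5) -> count=0 queue=[T5] holders={T1}
Step 3: wait(T3) -> count=0 queue=[T5,T3] holders={T1}
Step 4: wait(T4) -> count=0 queue=[T5,T3,T4] holders={T1}
Step 5: signal(T1) -> count=0 queue=[T3,T4] holders={T5}
Step 6: signal(T5) -> count=0 queue=[T4] holders={T3}
Step 7: signal(T3) -> count=0 queue=[] holders={T4}
Step 8: wait(T5) -> count=0 queue=[T5] holders={T4}
Step 9: wait(T2) -> count=0 queue=[T5,T2] holders={T4}
Step 10: wait(T3) -> count=0 queue=[T5,T2,T3] holders={T4}
Step 11: wait(T1) -> count=0 queue=[T5,T2,T3,T1] holders={T4}
Step 12: signal(T4) -> count=0 queue=[T2,T3,T1] holders={T5}
Step 13: signal(T5) -> count=0 queue=[T3,T1] holders={T2}
Step 14: wait(T4) -> count=0 queue=[T3,T1,T4] holders={T2}
Step 15: wait(T5) -> count=0 queue=[T3,T1,T4,T5] holders={T2}
Step 16: signal(T2) -> count=0 queue=[T1,T4,T5] holders={T3}
Step 17: wait(T2) -> count=0 queue=[T1,T4,T5,T2] holders={T3}
Step 18: signal(T3) -> count=0 queue=[T4,T5,T2] holders={T1}
Final holders: T1

Answer: T1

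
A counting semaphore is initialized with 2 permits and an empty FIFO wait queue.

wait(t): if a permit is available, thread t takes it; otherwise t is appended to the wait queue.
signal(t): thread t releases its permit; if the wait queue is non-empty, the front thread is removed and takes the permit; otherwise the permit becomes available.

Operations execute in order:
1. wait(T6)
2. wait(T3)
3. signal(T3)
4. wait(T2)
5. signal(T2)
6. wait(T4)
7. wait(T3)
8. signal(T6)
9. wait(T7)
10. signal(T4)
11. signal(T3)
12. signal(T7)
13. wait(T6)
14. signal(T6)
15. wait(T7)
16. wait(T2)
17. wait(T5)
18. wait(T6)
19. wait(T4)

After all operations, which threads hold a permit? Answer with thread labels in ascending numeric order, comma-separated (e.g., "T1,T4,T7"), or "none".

Answer: T2,T7

Derivation:
Step 1: wait(T6) -> count=1 queue=[] holders={T6}
Step 2: wait(T3) -> count=0 queue=[] holders={T3,T6}
Step 3: signal(T3) -> count=1 queue=[] holders={T6}
Step 4: wait(T2) -> count=0 queue=[] holders={T2,T6}
Step 5: signal(T2) -> count=1 queue=[] holders={T6}
Step 6: wait(T4) -> count=0 queue=[] holders={T4,T6}
Step 7: wait(T3) -> count=0 queue=[T3] holders={T4,T6}
Step 8: signal(T6) -> count=0 queue=[] holders={T3,T4}
Step 9: wait(T7) -> count=0 queue=[T7] holders={T3,T4}
Step 10: signal(T4) -> count=0 queue=[] holders={T3,T7}
Step 11: signal(T3) -> count=1 queue=[] holders={T7}
Step 12: signal(T7) -> count=2 queue=[] holders={none}
Step 13: wait(T6) -> count=1 queue=[] holders={T6}
Step 14: signal(T6) -> count=2 queue=[] holders={none}
Step 15: wait(T7) -> count=1 queue=[] holders={T7}
Step 16: wait(T2) -> count=0 queue=[] holders={T2,T7}
Step 17: wait(T5) -> count=0 queue=[T5] holders={T2,T7}
Step 18: wait(T6) -> count=0 queue=[T5,T6] holders={T2,T7}
Step 19: wait(T4) -> count=0 queue=[T5,T6,T4] holders={T2,T7}
Final holders: T2,T7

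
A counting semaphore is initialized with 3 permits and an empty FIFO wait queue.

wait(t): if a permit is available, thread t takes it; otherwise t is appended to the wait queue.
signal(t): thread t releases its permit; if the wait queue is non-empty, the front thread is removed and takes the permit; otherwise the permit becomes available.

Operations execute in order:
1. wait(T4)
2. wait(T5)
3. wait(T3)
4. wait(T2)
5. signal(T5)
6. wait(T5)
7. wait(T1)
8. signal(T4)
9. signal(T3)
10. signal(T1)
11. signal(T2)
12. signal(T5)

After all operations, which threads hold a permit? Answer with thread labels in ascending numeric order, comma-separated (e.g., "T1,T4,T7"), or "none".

Answer: none

Derivation:
Step 1: wait(T4) -> count=2 queue=[] holders={T4}
Step 2: wait(T5) -> count=1 queue=[] holders={T4,T5}
Step 3: wait(T3) -> count=0 queue=[] holders={T3,T4,T5}
Step 4: wait(T2) -> count=0 queue=[T2] holders={T3,T4,T5}
Step 5: signal(T5) -> count=0 queue=[] holders={T2,T3,T4}
Step 6: wait(T5) -> count=0 queue=[T5] holders={T2,T3,T4}
Step 7: wait(T1) -> count=0 queue=[T5,T1] holders={T2,T3,T4}
Step 8: signal(T4) -> count=0 queue=[T1] holders={T2,T3,T5}
Step 9: signal(T3) -> count=0 queue=[] holders={T1,T2,T5}
Step 10: signal(T1) -> count=1 queue=[] holders={T2,T5}
Step 11: signal(T2) -> count=2 queue=[] holders={T5}
Step 12: signal(T5) -> count=3 queue=[] holders={none}
Final holders: none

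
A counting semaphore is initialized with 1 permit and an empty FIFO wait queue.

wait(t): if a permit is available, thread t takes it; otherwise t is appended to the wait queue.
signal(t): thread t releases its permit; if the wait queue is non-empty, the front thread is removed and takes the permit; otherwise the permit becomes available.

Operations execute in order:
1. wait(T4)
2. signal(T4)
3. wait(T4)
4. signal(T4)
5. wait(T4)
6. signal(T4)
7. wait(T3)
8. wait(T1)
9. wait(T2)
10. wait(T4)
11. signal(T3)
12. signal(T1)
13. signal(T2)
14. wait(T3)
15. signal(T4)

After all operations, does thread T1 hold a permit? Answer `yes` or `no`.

Step 1: wait(T4) -> count=0 queue=[] holders={T4}
Step 2: signal(T4) -> count=1 queue=[] holders={none}
Step 3: wait(T4) -> count=0 queue=[] holders={T4}
Step 4: signal(T4) -> count=1 queue=[] holders={none}
Step 5: wait(T4) -> count=0 queue=[] holders={T4}
Step 6: signal(T4) -> count=1 queue=[] holders={none}
Step 7: wait(T3) -> count=0 queue=[] holders={T3}
Step 8: wait(T1) -> count=0 queue=[T1] holders={T3}
Step 9: wait(T2) -> count=0 queue=[T1,T2] holders={T3}
Step 10: wait(T4) -> count=0 queue=[T1,T2,T4] holders={T3}
Step 11: signal(T3) -> count=0 queue=[T2,T4] holders={T1}
Step 12: signal(T1) -> count=0 queue=[T4] holders={T2}
Step 13: signal(T2) -> count=0 queue=[] holders={T4}
Step 14: wait(T3) -> count=0 queue=[T3] holders={T4}
Step 15: signal(T4) -> count=0 queue=[] holders={T3}
Final holders: {T3} -> T1 not in holders

Answer: no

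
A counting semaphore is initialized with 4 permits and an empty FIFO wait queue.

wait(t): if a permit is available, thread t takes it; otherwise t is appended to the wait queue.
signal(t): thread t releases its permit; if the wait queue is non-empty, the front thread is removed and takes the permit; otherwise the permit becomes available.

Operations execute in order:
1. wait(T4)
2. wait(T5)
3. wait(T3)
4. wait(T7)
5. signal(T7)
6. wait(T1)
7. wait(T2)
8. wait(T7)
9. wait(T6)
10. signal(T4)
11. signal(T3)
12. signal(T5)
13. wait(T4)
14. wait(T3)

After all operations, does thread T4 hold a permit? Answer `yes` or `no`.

Answer: no

Derivation:
Step 1: wait(T4) -> count=3 queue=[] holders={T4}
Step 2: wait(T5) -> count=2 queue=[] holders={T4,T5}
Step 3: wait(T3) -> count=1 queue=[] holders={T3,T4,T5}
Step 4: wait(T7) -> count=0 queue=[] holders={T3,T4,T5,T7}
Step 5: signal(T7) -> count=1 queue=[] holders={T3,T4,T5}
Step 6: wait(T1) -> count=0 queue=[] holders={T1,T3,T4,T5}
Step 7: wait(T2) -> count=0 queue=[T2] holders={T1,T3,T4,T5}
Step 8: wait(T7) -> count=0 queue=[T2,T7] holders={T1,T3,T4,T5}
Step 9: wait(T6) -> count=0 queue=[T2,T7,T6] holders={T1,T3,T4,T5}
Step 10: signal(T4) -> count=0 queue=[T7,T6] holders={T1,T2,T3,T5}
Step 11: signal(T3) -> count=0 queue=[T6] holders={T1,T2,T5,T7}
Step 12: signal(T5) -> count=0 queue=[] holders={T1,T2,T6,T7}
Step 13: wait(T4) -> count=0 queue=[T4] holders={T1,T2,T6,T7}
Step 14: wait(T3) -> count=0 queue=[T4,T3] holders={T1,T2,T6,T7}
Final holders: {T1,T2,T6,T7} -> T4 not in holders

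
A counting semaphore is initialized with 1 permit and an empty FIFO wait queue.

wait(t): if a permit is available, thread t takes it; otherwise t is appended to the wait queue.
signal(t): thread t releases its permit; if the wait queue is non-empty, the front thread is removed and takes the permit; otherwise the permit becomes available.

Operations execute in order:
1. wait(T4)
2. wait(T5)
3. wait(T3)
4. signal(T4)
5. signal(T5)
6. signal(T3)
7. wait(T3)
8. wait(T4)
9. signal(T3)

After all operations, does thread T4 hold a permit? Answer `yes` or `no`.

Answer: yes

Derivation:
Step 1: wait(T4) -> count=0 queue=[] holders={T4}
Step 2: wait(T5) -> count=0 queue=[T5] holders={T4}
Step 3: wait(T3) -> count=0 queue=[T5,T3] holders={T4}
Step 4: signal(T4) -> count=0 queue=[T3] holders={T5}
Step 5: signal(T5) -> count=0 queue=[] holders={T3}
Step 6: signal(T3) -> count=1 queue=[] holders={none}
Step 7: wait(T3) -> count=0 queue=[] holders={T3}
Step 8: wait(T4) -> count=0 queue=[T4] holders={T3}
Step 9: signal(T3) -> count=0 queue=[] holders={T4}
Final holders: {T4} -> T4 in holders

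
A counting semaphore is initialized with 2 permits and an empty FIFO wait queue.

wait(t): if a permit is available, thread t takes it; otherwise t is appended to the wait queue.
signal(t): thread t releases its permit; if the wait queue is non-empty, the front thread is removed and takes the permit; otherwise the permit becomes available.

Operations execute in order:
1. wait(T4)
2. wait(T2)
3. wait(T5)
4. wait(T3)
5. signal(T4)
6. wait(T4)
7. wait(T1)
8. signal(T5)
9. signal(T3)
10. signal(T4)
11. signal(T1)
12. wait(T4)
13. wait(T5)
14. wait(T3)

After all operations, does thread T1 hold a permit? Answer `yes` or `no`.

Step 1: wait(T4) -> count=1 queue=[] holders={T4}
Step 2: wait(T2) -> count=0 queue=[] holders={T2,T4}
Step 3: wait(T5) -> count=0 queue=[T5] holders={T2,T4}
Step 4: wait(T3) -> count=0 queue=[T5,T3] holders={T2,T4}
Step 5: signal(T4) -> count=0 queue=[T3] holders={T2,T5}
Step 6: wait(T4) -> count=0 queue=[T3,T4] holders={T2,T5}
Step 7: wait(T1) -> count=0 queue=[T3,T4,T1] holders={T2,T5}
Step 8: signal(T5) -> count=0 queue=[T4,T1] holders={T2,T3}
Step 9: signal(T3) -> count=0 queue=[T1] holders={T2,T4}
Step 10: signal(T4) -> count=0 queue=[] holders={T1,T2}
Step 11: signal(T1) -> count=1 queue=[] holders={T2}
Step 12: wait(T4) -> count=0 queue=[] holders={T2,T4}
Step 13: wait(T5) -> count=0 queue=[T5] holders={T2,T4}
Step 14: wait(T3) -> count=0 queue=[T5,T3] holders={T2,T4}
Final holders: {T2,T4} -> T1 not in holders

Answer: no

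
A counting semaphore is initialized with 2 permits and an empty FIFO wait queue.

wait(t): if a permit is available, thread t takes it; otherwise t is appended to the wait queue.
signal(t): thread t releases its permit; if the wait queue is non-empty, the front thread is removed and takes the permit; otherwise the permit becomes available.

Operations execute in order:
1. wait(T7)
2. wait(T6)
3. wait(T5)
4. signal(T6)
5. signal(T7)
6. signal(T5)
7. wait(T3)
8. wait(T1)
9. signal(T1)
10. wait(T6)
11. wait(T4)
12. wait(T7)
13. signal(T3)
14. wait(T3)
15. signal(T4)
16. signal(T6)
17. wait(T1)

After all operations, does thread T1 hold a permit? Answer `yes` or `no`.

Step 1: wait(T7) -> count=1 queue=[] holders={T7}
Step 2: wait(T6) -> count=0 queue=[] holders={T6,T7}
Step 3: wait(T5) -> count=0 queue=[T5] holders={T6,T7}
Step 4: signal(T6) -> count=0 queue=[] holders={T5,T7}
Step 5: signal(T7) -> count=1 queue=[] holders={T5}
Step 6: signal(T5) -> count=2 queue=[] holders={none}
Step 7: wait(T3) -> count=1 queue=[] holders={T3}
Step 8: wait(T1) -> count=0 queue=[] holders={T1,T3}
Step 9: signal(T1) -> count=1 queue=[] holders={T3}
Step 10: wait(T6) -> count=0 queue=[] holders={T3,T6}
Step 11: wait(T4) -> count=0 queue=[T4] holders={T3,T6}
Step 12: wait(T7) -> count=0 queue=[T4,T7] holders={T3,T6}
Step 13: signal(T3) -> count=0 queue=[T7] holders={T4,T6}
Step 14: wait(T3) -> count=0 queue=[T7,T3] holders={T4,T6}
Step 15: signal(T4) -> count=0 queue=[T3] holders={T6,T7}
Step 16: signal(T6) -> count=0 queue=[] holders={T3,T7}
Step 17: wait(T1) -> count=0 queue=[T1] holders={T3,T7}
Final holders: {T3,T7} -> T1 not in holders

Answer: no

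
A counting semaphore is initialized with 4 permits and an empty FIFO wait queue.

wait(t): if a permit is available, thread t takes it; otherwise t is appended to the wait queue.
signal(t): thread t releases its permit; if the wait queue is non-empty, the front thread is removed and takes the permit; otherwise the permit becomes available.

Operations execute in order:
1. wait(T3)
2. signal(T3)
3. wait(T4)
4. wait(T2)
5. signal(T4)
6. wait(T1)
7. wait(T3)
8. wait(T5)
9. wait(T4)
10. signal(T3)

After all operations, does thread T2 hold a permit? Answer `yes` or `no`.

Step 1: wait(T3) -> count=3 queue=[] holders={T3}
Step 2: signal(T3) -> count=4 queue=[] holders={none}
Step 3: wait(T4) -> count=3 queue=[] holders={T4}
Step 4: wait(T2) -> count=2 queue=[] holders={T2,T4}
Step 5: signal(T4) -> count=3 queue=[] holders={T2}
Step 6: wait(T1) -> count=2 queue=[] holders={T1,T2}
Step 7: wait(T3) -> count=1 queue=[] holders={T1,T2,T3}
Step 8: wait(T5) -> count=0 queue=[] holders={T1,T2,T3,T5}
Step 9: wait(T4) -> count=0 queue=[T4] holders={T1,T2,T3,T5}
Step 10: signal(T3) -> count=0 queue=[] holders={T1,T2,T4,T5}
Final holders: {T1,T2,T4,T5} -> T2 in holders

Answer: yes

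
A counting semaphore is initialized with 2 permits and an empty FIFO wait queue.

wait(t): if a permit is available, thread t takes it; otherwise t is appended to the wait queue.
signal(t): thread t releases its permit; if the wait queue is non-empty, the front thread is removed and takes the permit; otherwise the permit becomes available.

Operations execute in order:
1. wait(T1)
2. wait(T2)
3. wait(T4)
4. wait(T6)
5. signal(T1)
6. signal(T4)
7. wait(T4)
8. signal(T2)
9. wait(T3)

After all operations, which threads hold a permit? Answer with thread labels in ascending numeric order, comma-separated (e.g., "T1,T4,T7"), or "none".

Step 1: wait(T1) -> count=1 queue=[] holders={T1}
Step 2: wait(T2) -> count=0 queue=[] holders={T1,T2}
Step 3: wait(T4) -> count=0 queue=[T4] holders={T1,T2}
Step 4: wait(T6) -> count=0 queue=[T4,T6] holders={T1,T2}
Step 5: signal(T1) -> count=0 queue=[T6] holders={T2,T4}
Step 6: signal(T4) -> count=0 queue=[] holders={T2,T6}
Step 7: wait(T4) -> count=0 queue=[T4] holders={T2,T6}
Step 8: signal(T2) -> count=0 queue=[] holders={T4,T6}
Step 9: wait(T3) -> count=0 queue=[T3] holders={T4,T6}
Final holders: T4,T6

Answer: T4,T6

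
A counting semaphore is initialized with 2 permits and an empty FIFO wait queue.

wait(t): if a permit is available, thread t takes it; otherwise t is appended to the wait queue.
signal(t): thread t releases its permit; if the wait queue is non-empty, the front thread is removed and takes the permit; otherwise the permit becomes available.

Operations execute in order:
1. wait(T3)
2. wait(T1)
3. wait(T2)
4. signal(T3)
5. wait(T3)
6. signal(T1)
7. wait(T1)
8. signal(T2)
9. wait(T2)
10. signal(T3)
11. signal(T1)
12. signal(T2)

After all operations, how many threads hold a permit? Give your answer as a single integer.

Answer: 0

Derivation:
Step 1: wait(T3) -> count=1 queue=[] holders={T3}
Step 2: wait(T1) -> count=0 queue=[] holders={T1,T3}
Step 3: wait(T2) -> count=0 queue=[T2] holders={T1,T3}
Step 4: signal(T3) -> count=0 queue=[] holders={T1,T2}
Step 5: wait(T3) -> count=0 queue=[T3] holders={T1,T2}
Step 6: signal(T1) -> count=0 queue=[] holders={T2,T3}
Step 7: wait(T1) -> count=0 queue=[T1] holders={T2,T3}
Step 8: signal(T2) -> count=0 queue=[] holders={T1,T3}
Step 9: wait(T2) -> count=0 queue=[T2] holders={T1,T3}
Step 10: signal(T3) -> count=0 queue=[] holders={T1,T2}
Step 11: signal(T1) -> count=1 queue=[] holders={T2}
Step 12: signal(T2) -> count=2 queue=[] holders={none}
Final holders: {none} -> 0 thread(s)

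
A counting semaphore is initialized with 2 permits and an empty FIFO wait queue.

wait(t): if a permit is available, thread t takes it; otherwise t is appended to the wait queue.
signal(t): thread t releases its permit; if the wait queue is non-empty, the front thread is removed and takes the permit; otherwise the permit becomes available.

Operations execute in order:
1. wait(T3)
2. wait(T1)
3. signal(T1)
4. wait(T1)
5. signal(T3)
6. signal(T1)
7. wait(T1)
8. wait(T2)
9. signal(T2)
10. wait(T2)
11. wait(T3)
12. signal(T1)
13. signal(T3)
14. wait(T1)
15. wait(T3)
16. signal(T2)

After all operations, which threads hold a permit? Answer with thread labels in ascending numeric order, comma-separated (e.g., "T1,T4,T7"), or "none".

Step 1: wait(T3) -> count=1 queue=[] holders={T3}
Step 2: wait(T1) -> count=0 queue=[] holders={T1,T3}
Step 3: signal(T1) -> count=1 queue=[] holders={T3}
Step 4: wait(T1) -> count=0 queue=[] holders={T1,T3}
Step 5: signal(T3) -> count=1 queue=[] holders={T1}
Step 6: signal(T1) -> count=2 queue=[] holders={none}
Step 7: wait(T1) -> count=1 queue=[] holders={T1}
Step 8: wait(T2) -> count=0 queue=[] holders={T1,T2}
Step 9: signal(T2) -> count=1 queue=[] holders={T1}
Step 10: wait(T2) -> count=0 queue=[] holders={T1,T2}
Step 11: wait(T3) -> count=0 queue=[T3] holders={T1,T2}
Step 12: signal(T1) -> count=0 queue=[] holders={T2,T3}
Step 13: signal(T3) -> count=1 queue=[] holders={T2}
Step 14: wait(T1) -> count=0 queue=[] holders={T1,T2}
Step 15: wait(T3) -> count=0 queue=[T3] holders={T1,T2}
Step 16: signal(T2) -> count=0 queue=[] holders={T1,T3}
Final holders: T1,T3

Answer: T1,T3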